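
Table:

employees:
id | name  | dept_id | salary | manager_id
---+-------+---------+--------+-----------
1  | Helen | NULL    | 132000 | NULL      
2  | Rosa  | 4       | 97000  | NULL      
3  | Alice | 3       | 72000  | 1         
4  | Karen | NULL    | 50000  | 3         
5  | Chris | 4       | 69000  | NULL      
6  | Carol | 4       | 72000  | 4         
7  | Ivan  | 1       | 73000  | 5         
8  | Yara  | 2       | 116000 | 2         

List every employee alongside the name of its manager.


This is a self-join: employees is joined to a second copy of itself, matching each row's manager_id to another row's id. Use LEFT JOIN so rows with manager_id=NULL are kept.
  - employee 1 (Helen): manager_id=NULL -> NULL
  - employee 2 (Rosa): manager_id=NULL -> NULL
  - employee 3 (Alice): manager_id=1 -> Helen
  - employee 4 (Karen): manager_id=3 -> Alice
  - employee 5 (Chris): manager_id=NULL -> NULL
  - employee 6 (Carol): manager_id=4 -> Karen
  - employee 7 (Ivan): manager_id=5 -> Chris
  - employee 8 (Yara): manager_id=2 -> Rosa

SQL:
SELECT a.name AS item, b.name AS manager
FROM employees a
LEFT JOIN employees b ON a.manager_id = b.id

Result:
item  | manager
------+--------
Helen | NULL   
Rosa  | NULL   
Alice | Helen  
Karen | Alice  
Chris | NULL   
Carol | Karen  
Ivan  | Chris  
Yara  | Rosa   


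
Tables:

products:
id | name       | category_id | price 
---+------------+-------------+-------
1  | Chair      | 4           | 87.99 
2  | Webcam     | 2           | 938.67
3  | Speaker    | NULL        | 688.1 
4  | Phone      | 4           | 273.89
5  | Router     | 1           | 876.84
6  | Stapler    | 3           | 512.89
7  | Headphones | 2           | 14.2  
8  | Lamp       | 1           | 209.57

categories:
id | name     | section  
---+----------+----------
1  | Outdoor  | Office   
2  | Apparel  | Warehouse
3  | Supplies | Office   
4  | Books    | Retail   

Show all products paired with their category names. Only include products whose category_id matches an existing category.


INNER JOIN keeps only products rows whose category_id matches an id in categories. Walk through each product:
  - product 1 (Chair): category_id=4 -> matches Books
  - product 2 (Webcam): category_id=2 -> matches Apparel
  - product 3 (Speaker): category_id=NULL, no match -> dropped
  - product 4 (Phone): category_id=4 -> matches Books
  - product 5 (Router): category_id=1 -> matches Outdoor
  - product 6 (Stapler): category_id=3 -> matches Supplies
  - product 7 (Headphones): category_id=2 -> matches Apparel
  - product 8 (Lamp): category_id=1 -> matches Outdoor
So 1 of 8 rows is dropped.

SQL:
SELECT a.name, b.name AS category
FROM products a
INNER JOIN categories b ON a.category_id = b.id

Result:
name       | category
-----------+---------
Chair      | Books   
Webcam     | Apparel 
Phone      | Books   
Router     | Outdoor 
Stapler    | Supplies
Headphones | Apparel 
Lamp       | Outdoor 


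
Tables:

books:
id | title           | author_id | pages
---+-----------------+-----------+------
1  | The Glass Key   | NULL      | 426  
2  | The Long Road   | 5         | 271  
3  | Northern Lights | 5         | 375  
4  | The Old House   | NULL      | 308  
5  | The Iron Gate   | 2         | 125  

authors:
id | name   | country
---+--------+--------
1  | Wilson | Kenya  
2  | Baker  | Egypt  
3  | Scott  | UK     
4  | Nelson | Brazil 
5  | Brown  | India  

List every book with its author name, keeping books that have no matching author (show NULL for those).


LEFT JOIN keeps every row from books (the left table); where author_id has no match in authors, the author columns become NULL. Walk through each book:
  - book 1 (The Glass Key): author_id=NULL, no match -> kept with NULL
  - book 2 (The Long Road): author_id=5 -> matches Brown
  - book 3 (Northern Lights): author_id=5 -> matches Brown
  - book 4 (The Old House): author_id=NULL, no match -> kept with NULL
  - book 5 (The Iron Gate): author_id=2 -> matches Baker
All 5 rows appear; 2 have NULL author.

SQL:
SELECT a.title, b.name AS author
FROM books a
LEFT JOIN authors b ON a.author_id = b.id

Result:
title           | author
----------------+-------
The Glass Key   | NULL  
The Long Road   | Brown 
Northern Lights | Brown 
The Old House   | NULL  
The Iron Gate   | Baker 


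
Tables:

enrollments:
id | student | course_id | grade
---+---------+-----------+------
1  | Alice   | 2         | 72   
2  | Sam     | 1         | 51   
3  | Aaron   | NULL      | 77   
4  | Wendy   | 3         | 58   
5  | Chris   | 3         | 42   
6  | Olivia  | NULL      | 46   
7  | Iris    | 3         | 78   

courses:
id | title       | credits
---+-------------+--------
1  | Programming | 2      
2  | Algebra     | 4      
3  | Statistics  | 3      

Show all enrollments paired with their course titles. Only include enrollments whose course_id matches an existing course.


INNER JOIN keeps only enrollments rows whose course_id matches an id in courses. Walk through each enrollment:
  - enrollment 1 (Alice): course_id=2 -> matches Algebra
  - enrollment 2 (Sam): course_id=1 -> matches Programming
  - enrollment 3 (Aaron): course_id=NULL, no match -> dropped
  - enrollment 4 (Wendy): course_id=3 -> matches Statistics
  - enrollment 5 (Chris): course_id=3 -> matches Statistics
  - enrollment 6 (Olivia): course_id=NULL, no match -> dropped
  - enrollment 7 (Iris): course_id=3 -> matches Statistics
So 2 of 7 rows are dropped.

SQL:
SELECT a.student, b.title AS course
FROM enrollments a
INNER JOIN courses b ON a.course_id = b.id

Result:
student | course     
--------+------------
Alice   | Algebra    
Sam     | Programming
Wendy   | Statistics 
Chris   | Statistics 
Iris    | Statistics 


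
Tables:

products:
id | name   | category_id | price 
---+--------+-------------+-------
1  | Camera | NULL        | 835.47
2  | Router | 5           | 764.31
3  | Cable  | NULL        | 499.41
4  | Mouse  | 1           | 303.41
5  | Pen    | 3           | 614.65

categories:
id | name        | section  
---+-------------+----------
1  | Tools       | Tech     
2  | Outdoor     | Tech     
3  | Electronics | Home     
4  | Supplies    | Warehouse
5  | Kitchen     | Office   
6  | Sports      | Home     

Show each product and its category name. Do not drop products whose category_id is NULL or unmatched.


LEFT JOIN keeps every row from products (the left table); where category_id has no match in categories, the category columns become NULL. Walk through each product:
  - product 1 (Camera): category_id=NULL, no match -> kept with NULL
  - product 2 (Router): category_id=5 -> matches Kitchen
  - product 3 (Cable): category_id=NULL, no match -> kept with NULL
  - product 4 (Mouse): category_id=1 -> matches Tools
  - product 5 (Pen): category_id=3 -> matches Electronics
All 5 rows appear; 2 have NULL category.

SQL:
SELECT a.name, b.name AS category
FROM products a
LEFT JOIN categories b ON a.category_id = b.id

Result:
name   | category   
-------+------------
Camera | NULL       
Router | Kitchen    
Cable  | NULL       
Mouse  | Tools      
Pen    | Electronics


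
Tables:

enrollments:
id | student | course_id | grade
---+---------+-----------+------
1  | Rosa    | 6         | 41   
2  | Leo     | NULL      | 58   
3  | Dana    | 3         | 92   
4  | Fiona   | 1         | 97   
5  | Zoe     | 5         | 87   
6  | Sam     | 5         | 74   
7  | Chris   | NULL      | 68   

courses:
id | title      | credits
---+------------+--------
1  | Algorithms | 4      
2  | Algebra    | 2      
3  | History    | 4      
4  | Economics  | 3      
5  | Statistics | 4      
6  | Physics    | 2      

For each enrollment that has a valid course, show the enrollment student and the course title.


INNER JOIN keeps only enrollments rows whose course_id matches an id in courses. Walk through each enrollment:
  - enrollment 1 (Rosa): course_id=6 -> matches Physics
  - enrollment 2 (Leo): course_id=NULL, no match -> dropped
  - enrollment 3 (Dana): course_id=3 -> matches History
  - enrollment 4 (Fiona): course_id=1 -> matches Algorithms
  - enrollment 5 (Zoe): course_id=5 -> matches Statistics
  - enrollment 6 (Sam): course_id=5 -> matches Statistics
  - enrollment 7 (Chris): course_id=NULL, no match -> dropped
So 2 of 7 rows are dropped.

SQL:
SELECT a.student, b.title AS course
FROM enrollments a
INNER JOIN courses b ON a.course_id = b.id

Result:
student | course    
--------+-----------
Rosa    | Physics   
Dana    | History   
Fiona   | Algorithms
Zoe     | Statistics
Sam     | Statistics


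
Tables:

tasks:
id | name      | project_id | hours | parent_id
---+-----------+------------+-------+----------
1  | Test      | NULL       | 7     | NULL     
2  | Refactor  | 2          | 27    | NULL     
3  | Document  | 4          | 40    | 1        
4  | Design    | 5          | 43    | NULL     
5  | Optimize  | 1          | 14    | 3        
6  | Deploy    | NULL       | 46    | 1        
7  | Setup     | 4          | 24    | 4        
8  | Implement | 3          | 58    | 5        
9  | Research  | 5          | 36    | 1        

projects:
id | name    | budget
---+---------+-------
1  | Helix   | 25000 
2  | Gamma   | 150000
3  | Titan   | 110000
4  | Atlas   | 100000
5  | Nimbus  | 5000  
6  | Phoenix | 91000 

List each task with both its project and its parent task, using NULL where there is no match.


Two LEFT JOINs from the same base table tasks: one to projects via project_id, one to tasks itself via parent_id. Both are LEFT so every task is preserved.
Match against projects:
  - task 1 (Test): project_id=NULL, no match -> kept with NULL
  - task 2 (Refactor): project_id=2 -> matches Gamma
  - task 3 (Document): project_id=4 -> matches Atlas
  - task 4 (Design): project_id=5 -> matches Nimbus
  - task 5 (Optimize): project_id=1 -> matches Helix
  - task 6 (Deploy): project_id=NULL, no match -> kept with NULL
  - task 7 (Setup): project_id=4 -> matches Atlas
  - task 8 (Implement): project_id=3 -> matches Titan
  - task 9 (Research): project_id=5 -> matches Nimbus
Match against tasks (self):
  - task 1 (Test): parent_id=NULL -> NULL
  - task 2 (Refactor): parent_id=NULL -> NULL
  - task 3 (Document): parent_id=1 -> Test
  - task 4 (Design): parent_id=NULL -> NULL
  - task 5 (Optimize): parent_id=3 -> Document
  - task 6 (Deploy): parent_id=1 -> Test
  - task 7 (Setup): parent_id=4 -> Design
  - task 8 (Implement): parent_id=5 -> Optimize
  - task 9 (Research): parent_id=1 -> Test

SQL:
SELECT a.name, b.name AS project, c.name AS parent
FROM tasks a
LEFT JOIN projects b ON a.project_id = b.id
LEFT JOIN tasks c ON a.parent_id = c.id

Result:
name      | project | parent  
----------+---------+---------
Test      | NULL    | NULL    
Refactor  | Gamma   | NULL    
Document  | Atlas   | Test    
Design    | Nimbus  | NULL    
Optimize  | Helix   | Document
Deploy    | NULL    | Test    
Setup     | Atlas   | Design  
Implement | Titan   | Optimize
Research  | Nimbus  | Test    


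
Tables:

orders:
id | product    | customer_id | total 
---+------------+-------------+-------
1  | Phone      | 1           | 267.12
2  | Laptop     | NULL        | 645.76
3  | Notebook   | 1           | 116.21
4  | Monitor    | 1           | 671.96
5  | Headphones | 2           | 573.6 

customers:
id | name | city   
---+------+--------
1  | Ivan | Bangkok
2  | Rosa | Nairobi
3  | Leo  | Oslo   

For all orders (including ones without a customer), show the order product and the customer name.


LEFT JOIN keeps every row from orders (the left table); where customer_id has no match in customers, the customer columns become NULL. Walk through each order:
  - order 1 (Phone): customer_id=1 -> matches Ivan
  - order 2 (Laptop): customer_id=NULL, no match -> kept with NULL
  - order 3 (Notebook): customer_id=1 -> matches Ivan
  - order 4 (Monitor): customer_id=1 -> matches Ivan
  - order 5 (Headphones): customer_id=2 -> matches Rosa
All 5 rows appear; 1 has NULL customer.

SQL:
SELECT a.product, b.name AS customer
FROM orders a
LEFT JOIN customers b ON a.customer_id = b.id

Result:
product    | customer
-----------+---------
Phone      | Ivan    
Laptop     | NULL    
Notebook   | Ivan    
Monitor    | Ivan    
Headphones | Rosa    


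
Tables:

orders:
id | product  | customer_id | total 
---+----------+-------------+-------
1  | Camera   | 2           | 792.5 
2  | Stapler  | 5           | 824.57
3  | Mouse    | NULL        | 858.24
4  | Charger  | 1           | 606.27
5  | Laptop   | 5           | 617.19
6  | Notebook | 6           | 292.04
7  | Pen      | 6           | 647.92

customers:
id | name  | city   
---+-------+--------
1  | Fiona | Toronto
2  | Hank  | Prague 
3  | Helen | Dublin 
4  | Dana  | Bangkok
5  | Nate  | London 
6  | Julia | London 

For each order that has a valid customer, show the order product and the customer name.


INNER JOIN keeps only orders rows whose customer_id matches an id in customers. Walk through each order:
  - order 1 (Camera): customer_id=2 -> matches Hank
  - order 2 (Stapler): customer_id=5 -> matches Nate
  - order 3 (Mouse): customer_id=NULL, no match -> dropped
  - order 4 (Charger): customer_id=1 -> matches Fiona
  - order 5 (Laptop): customer_id=5 -> matches Nate
  - order 6 (Notebook): customer_id=6 -> matches Julia
  - order 7 (Pen): customer_id=6 -> matches Julia
So 1 of 7 rows is dropped.

SQL:
SELECT a.product, b.name AS customer
FROM orders a
INNER JOIN customers b ON a.customer_id = b.id

Result:
product  | customer
---------+---------
Camera   | Hank    
Stapler  | Nate    
Charger  | Fiona   
Laptop   | Nate    
Notebook | Julia   
Pen      | Julia   


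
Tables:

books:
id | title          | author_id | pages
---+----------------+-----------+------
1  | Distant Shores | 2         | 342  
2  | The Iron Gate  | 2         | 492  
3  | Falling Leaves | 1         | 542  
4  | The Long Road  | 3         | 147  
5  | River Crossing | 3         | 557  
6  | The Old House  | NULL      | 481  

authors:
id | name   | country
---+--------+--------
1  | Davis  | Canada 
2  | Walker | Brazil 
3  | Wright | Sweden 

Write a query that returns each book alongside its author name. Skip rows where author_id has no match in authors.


INNER JOIN keeps only books rows whose author_id matches an id in authors. Walk through each book:
  - book 1 (Distant Shores): author_id=2 -> matches Walker
  - book 2 (The Iron Gate): author_id=2 -> matches Walker
  - book 3 (Falling Leaves): author_id=1 -> matches Davis
  - book 4 (The Long Road): author_id=3 -> matches Wright
  - book 5 (River Crossing): author_id=3 -> matches Wright
  - book 6 (The Old House): author_id=NULL, no match -> dropped
So 1 of 6 rows is dropped.

SQL:
SELECT a.title, b.name AS author
FROM books a
INNER JOIN authors b ON a.author_id = b.id

Result:
title          | author
---------------+-------
Distant Shores | Walker
The Iron Gate  | Walker
Falling Leaves | Davis 
The Long Road  | Wright
River Crossing | Wright


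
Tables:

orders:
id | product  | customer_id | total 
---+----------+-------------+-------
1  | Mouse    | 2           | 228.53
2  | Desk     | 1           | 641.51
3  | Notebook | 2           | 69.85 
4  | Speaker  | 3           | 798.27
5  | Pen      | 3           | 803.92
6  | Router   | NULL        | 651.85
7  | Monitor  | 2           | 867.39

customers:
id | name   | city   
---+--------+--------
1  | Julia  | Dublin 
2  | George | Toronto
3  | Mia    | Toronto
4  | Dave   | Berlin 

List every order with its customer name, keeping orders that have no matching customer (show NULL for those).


LEFT JOIN keeps every row from orders (the left table); where customer_id has no match in customers, the customer columns become NULL. Walk through each order:
  - order 1 (Mouse): customer_id=2 -> matches George
  - order 2 (Desk): customer_id=1 -> matches Julia
  - order 3 (Notebook): customer_id=2 -> matches George
  - order 4 (Speaker): customer_id=3 -> matches Mia
  - order 5 (Pen): customer_id=3 -> matches Mia
  - order 6 (Router): customer_id=NULL, no match -> kept with NULL
  - order 7 (Monitor): customer_id=2 -> matches George
All 7 rows appear; 1 has NULL customer.

SQL:
SELECT a.product, b.name AS customer
FROM orders a
LEFT JOIN customers b ON a.customer_id = b.id

Result:
product  | customer
---------+---------
Mouse    | George  
Desk     | Julia   
Notebook | George  
Speaker  | Mia     
Pen      | Mia     
Router   | NULL    
Monitor  | George  


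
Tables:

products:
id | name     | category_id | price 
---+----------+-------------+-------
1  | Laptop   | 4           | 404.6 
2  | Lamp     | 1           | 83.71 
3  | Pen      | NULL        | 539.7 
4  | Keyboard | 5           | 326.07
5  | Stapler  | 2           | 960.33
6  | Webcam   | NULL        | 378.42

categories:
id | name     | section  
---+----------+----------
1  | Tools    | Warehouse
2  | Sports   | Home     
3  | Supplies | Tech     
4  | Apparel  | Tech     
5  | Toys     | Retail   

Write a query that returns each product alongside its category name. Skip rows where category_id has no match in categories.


INNER JOIN keeps only products rows whose category_id matches an id in categories. Walk through each product:
  - product 1 (Laptop): category_id=4 -> matches Apparel
  - product 2 (Lamp): category_id=1 -> matches Tools
  - product 3 (Pen): category_id=NULL, no match -> dropped
  - product 4 (Keyboard): category_id=5 -> matches Toys
  - product 5 (Stapler): category_id=2 -> matches Sports
  - product 6 (Webcam): category_id=NULL, no match -> dropped
So 2 of 6 rows are dropped.

SQL:
SELECT a.name, b.name AS category
FROM products a
INNER JOIN categories b ON a.category_id = b.id

Result:
name     | category
---------+---------
Laptop   | Apparel 
Lamp     | Tools   
Keyboard | Toys    
Stapler  | Sports  


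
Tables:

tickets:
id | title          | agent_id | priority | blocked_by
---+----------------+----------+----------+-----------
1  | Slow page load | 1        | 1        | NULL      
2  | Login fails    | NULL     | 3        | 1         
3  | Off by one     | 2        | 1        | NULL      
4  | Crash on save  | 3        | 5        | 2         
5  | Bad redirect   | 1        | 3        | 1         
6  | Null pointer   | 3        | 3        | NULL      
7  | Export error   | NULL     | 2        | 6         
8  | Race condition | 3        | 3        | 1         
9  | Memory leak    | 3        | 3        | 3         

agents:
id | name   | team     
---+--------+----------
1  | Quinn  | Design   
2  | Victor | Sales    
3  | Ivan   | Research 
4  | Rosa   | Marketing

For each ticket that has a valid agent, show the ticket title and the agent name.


INNER JOIN keeps only tickets rows whose agent_id matches an id in agents. Walk through each ticket:
  - ticket 1 (Slow page load): agent_id=1 -> matches Quinn
  - ticket 2 (Login fails): agent_id=NULL, no match -> dropped
  - ticket 3 (Off by one): agent_id=2 -> matches Victor
  - ticket 4 (Crash on save): agent_id=3 -> matches Ivan
  - ticket 5 (Bad redirect): agent_id=1 -> matches Quinn
  - ticket 6 (Null pointer): agent_id=3 -> matches Ivan
  - ticket 7 (Export error): agent_id=NULL, no match -> dropped
  - ticket 8 (Race condition): agent_id=3 -> matches Ivan
  - ticket 9 (Memory leak): agent_id=3 -> matches Ivan
So 2 of 9 rows are dropped.

SQL:
SELECT a.title, b.name AS agent
FROM tickets a
INNER JOIN agents b ON a.agent_id = b.id

Result:
title          | agent 
---------------+-------
Slow page load | Quinn 
Off by one     | Victor
Crash on save  | Ivan  
Bad redirect   | Quinn 
Null pointer   | Ivan  
Race condition | Ivan  
Memory leak    | Ivan  


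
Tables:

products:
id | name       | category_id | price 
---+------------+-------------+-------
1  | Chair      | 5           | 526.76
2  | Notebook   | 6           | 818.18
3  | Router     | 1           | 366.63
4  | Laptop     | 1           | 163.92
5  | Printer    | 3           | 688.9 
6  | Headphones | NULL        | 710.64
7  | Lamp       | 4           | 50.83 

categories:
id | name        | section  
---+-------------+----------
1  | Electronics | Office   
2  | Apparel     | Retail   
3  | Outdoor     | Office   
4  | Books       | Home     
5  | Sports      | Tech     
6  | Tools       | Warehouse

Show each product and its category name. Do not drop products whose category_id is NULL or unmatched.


LEFT JOIN keeps every row from products (the left table); where category_id has no match in categories, the category columns become NULL. Walk through each product:
  - product 1 (Chair): category_id=5 -> matches Sports
  - product 2 (Notebook): category_id=6 -> matches Tools
  - product 3 (Router): category_id=1 -> matches Electronics
  - product 4 (Laptop): category_id=1 -> matches Electronics
  - product 5 (Printer): category_id=3 -> matches Outdoor
  - product 6 (Headphones): category_id=NULL, no match -> kept with NULL
  - product 7 (Lamp): category_id=4 -> matches Books
All 7 rows appear; 1 has NULL category.

SQL:
SELECT a.name, b.name AS category
FROM products a
LEFT JOIN categories b ON a.category_id = b.id

Result:
name       | category   
-----------+------------
Chair      | Sports     
Notebook   | Tools      
Router     | Electronics
Laptop     | Electronics
Printer    | Outdoor    
Headphones | NULL       
Lamp       | Books      


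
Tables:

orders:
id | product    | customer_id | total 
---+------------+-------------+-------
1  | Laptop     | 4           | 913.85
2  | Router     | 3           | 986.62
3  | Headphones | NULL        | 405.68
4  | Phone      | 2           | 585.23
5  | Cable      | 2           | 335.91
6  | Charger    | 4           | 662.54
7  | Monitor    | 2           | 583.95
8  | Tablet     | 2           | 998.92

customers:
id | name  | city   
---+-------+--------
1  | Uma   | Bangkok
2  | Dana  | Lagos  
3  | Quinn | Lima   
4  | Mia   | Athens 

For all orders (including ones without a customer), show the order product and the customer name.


LEFT JOIN keeps every row from orders (the left table); where customer_id has no match in customers, the customer columns become NULL. Walk through each order:
  - order 1 (Laptop): customer_id=4 -> matches Mia
  - order 2 (Router): customer_id=3 -> matches Quinn
  - order 3 (Headphones): customer_id=NULL, no match -> kept with NULL
  - order 4 (Phone): customer_id=2 -> matches Dana
  - order 5 (Cable): customer_id=2 -> matches Dana
  - order 6 (Charger): customer_id=4 -> matches Mia
  - order 7 (Monitor): customer_id=2 -> matches Dana
  - order 8 (Tablet): customer_id=2 -> matches Dana
All 8 rows appear; 1 has NULL customer.

SQL:
SELECT a.product, b.name AS customer
FROM orders a
LEFT JOIN customers b ON a.customer_id = b.id

Result:
product    | customer
-----------+---------
Laptop     | Mia     
Router     | Quinn   
Headphones | NULL    
Phone      | Dana    
Cable      | Dana    
Charger    | Mia     
Monitor    | Dana    
Tablet     | Dana    


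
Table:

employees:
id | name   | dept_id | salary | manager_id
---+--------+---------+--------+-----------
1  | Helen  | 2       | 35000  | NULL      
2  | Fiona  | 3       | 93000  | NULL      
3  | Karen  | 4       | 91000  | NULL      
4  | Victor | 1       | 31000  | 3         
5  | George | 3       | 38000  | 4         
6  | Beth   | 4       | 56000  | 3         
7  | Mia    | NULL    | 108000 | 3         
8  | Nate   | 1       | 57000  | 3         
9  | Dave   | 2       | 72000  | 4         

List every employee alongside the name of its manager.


This is a self-join: employees is joined to a second copy of itself, matching each row's manager_id to another row's id. Use LEFT JOIN so rows with manager_id=NULL are kept.
  - employee 1 (Helen): manager_id=NULL -> NULL
  - employee 2 (Fiona): manager_id=NULL -> NULL
  - employee 3 (Karen): manager_id=NULL -> NULL
  - employee 4 (Victor): manager_id=3 -> Karen
  - employee 5 (George): manager_id=4 -> Victor
  - employee 6 (Beth): manager_id=3 -> Karen
  - employee 7 (Mia): manager_id=3 -> Karen
  - employee 8 (Nate): manager_id=3 -> Karen
  - employee 9 (Dave): manager_id=4 -> Victor

SQL:
SELECT a.name AS item, b.name AS manager
FROM employees a
LEFT JOIN employees b ON a.manager_id = b.id

Result:
item   | manager
-------+--------
Helen  | NULL   
Fiona  | NULL   
Karen  | NULL   
Victor | Karen  
George | Victor 
Beth   | Karen  
Mia    | Karen  
Nate   | Karen  
Dave   | Victor 


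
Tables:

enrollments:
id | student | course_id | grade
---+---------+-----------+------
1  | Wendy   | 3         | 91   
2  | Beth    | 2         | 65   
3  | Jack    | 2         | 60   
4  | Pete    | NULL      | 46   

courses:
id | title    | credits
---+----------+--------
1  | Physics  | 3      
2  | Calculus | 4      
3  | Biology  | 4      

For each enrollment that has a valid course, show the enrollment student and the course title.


INNER JOIN keeps only enrollments rows whose course_id matches an id in courses. Walk through each enrollment:
  - enrollment 1 (Wendy): course_id=3 -> matches Biology
  - enrollment 2 (Beth): course_id=2 -> matches Calculus
  - enrollment 3 (Jack): course_id=2 -> matches Calculus
  - enrollment 4 (Pete): course_id=NULL, no match -> dropped
So 1 of 4 rows is dropped.

SQL:
SELECT a.student, b.title AS course
FROM enrollments a
INNER JOIN courses b ON a.course_id = b.id

Result:
student | course  
--------+---------
Wendy   | Biology 
Beth    | Calculus
Jack    | Calculus


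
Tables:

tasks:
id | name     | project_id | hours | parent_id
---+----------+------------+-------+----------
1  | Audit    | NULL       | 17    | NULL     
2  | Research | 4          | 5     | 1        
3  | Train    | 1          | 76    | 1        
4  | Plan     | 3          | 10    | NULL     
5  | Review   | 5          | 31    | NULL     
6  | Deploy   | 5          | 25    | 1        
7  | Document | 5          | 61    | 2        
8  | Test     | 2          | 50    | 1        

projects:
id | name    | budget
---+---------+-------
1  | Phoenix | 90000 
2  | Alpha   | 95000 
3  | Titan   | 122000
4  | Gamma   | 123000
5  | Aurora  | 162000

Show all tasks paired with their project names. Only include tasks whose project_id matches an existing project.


INNER JOIN keeps only tasks rows whose project_id matches an id in projects. Walk through each task:
  - task 1 (Audit): project_id=NULL, no match -> dropped
  - task 2 (Research): project_id=4 -> matches Gamma
  - task 3 (Train): project_id=1 -> matches Phoenix
  - task 4 (Plan): project_id=3 -> matches Titan
  - task 5 (Review): project_id=5 -> matches Aurora
  - task 6 (Deploy): project_id=5 -> matches Aurora
  - task 7 (Document): project_id=5 -> matches Aurora
  - task 8 (Test): project_id=2 -> matches Alpha
So 1 of 8 rows is dropped.

SQL:
SELECT a.name, b.name AS project
FROM tasks a
INNER JOIN projects b ON a.project_id = b.id

Result:
name     | project
---------+--------
Research | Gamma  
Train    | Phoenix
Plan     | Titan  
Review   | Aurora 
Deploy   | Aurora 
Document | Aurora 
Test     | Alpha  


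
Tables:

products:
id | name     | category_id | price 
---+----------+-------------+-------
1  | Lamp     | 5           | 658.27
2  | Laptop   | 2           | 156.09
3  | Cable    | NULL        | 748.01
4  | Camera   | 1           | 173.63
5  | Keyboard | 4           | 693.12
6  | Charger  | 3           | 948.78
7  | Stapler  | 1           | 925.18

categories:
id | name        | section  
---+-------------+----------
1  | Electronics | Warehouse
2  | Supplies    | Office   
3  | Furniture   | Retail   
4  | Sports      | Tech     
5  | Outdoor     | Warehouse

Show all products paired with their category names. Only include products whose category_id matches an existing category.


INNER JOIN keeps only products rows whose category_id matches an id in categories. Walk through each product:
  - product 1 (Lamp): category_id=5 -> matches Outdoor
  - product 2 (Laptop): category_id=2 -> matches Supplies
  - product 3 (Cable): category_id=NULL, no match -> dropped
  - product 4 (Camera): category_id=1 -> matches Electronics
  - product 5 (Keyboard): category_id=4 -> matches Sports
  - product 6 (Charger): category_id=3 -> matches Furniture
  - product 7 (Stapler): category_id=1 -> matches Electronics
So 1 of 7 rows is dropped.

SQL:
SELECT a.name, b.name AS category
FROM products a
INNER JOIN categories b ON a.category_id = b.id

Result:
name     | category   
---------+------------
Lamp     | Outdoor    
Laptop   | Supplies   
Camera   | Electronics
Keyboard | Sports     
Charger  | Furniture  
Stapler  | Electronics


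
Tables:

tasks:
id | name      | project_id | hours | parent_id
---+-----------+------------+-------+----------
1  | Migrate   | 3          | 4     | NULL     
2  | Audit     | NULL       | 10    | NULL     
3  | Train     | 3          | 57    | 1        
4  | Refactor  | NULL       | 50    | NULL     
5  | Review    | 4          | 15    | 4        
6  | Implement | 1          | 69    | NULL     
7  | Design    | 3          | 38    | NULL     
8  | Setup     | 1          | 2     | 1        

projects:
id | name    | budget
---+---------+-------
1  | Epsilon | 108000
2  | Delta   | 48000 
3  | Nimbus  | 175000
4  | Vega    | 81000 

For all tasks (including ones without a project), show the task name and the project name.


LEFT JOIN keeps every row from tasks (the left table); where project_id has no match in projects, the project columns become NULL. Walk through each task:
  - task 1 (Migrate): project_id=3 -> matches Nimbus
  - task 2 (Audit): project_id=NULL, no match -> kept with NULL
  - task 3 (Train): project_id=3 -> matches Nimbus
  - task 4 (Refactor): project_id=NULL, no match -> kept with NULL
  - task 5 (Review): project_id=4 -> matches Vega
  - task 6 (Implement): project_id=1 -> matches Epsilon
  - task 7 (Design): project_id=3 -> matches Nimbus
  - task 8 (Setup): project_id=1 -> matches Epsilon
All 8 rows appear; 2 have NULL project.

SQL:
SELECT a.name, b.name AS project
FROM tasks a
LEFT JOIN projects b ON a.project_id = b.id

Result:
name      | project
----------+--------
Migrate   | Nimbus 
Audit     | NULL   
Train     | Nimbus 
Refactor  | NULL   
Review    | Vega   
Implement | Epsilon
Design    | Nimbus 
Setup     | Epsilon


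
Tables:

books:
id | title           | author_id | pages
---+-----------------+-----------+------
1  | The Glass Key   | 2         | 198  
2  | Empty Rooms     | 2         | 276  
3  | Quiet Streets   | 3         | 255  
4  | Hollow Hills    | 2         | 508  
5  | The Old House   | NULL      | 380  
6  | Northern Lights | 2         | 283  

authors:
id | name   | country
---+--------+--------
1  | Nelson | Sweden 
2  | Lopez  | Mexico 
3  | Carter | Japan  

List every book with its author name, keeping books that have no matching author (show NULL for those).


LEFT JOIN keeps every row from books (the left table); where author_id has no match in authors, the author columns become NULL. Walk through each book:
  - book 1 (The Glass Key): author_id=2 -> matches Lopez
  - book 2 (Empty Rooms): author_id=2 -> matches Lopez
  - book 3 (Quiet Streets): author_id=3 -> matches Carter
  - book 4 (Hollow Hills): author_id=2 -> matches Lopez
  - book 5 (The Old House): author_id=NULL, no match -> kept with NULL
  - book 6 (Northern Lights): author_id=2 -> matches Lopez
All 6 rows appear; 1 has NULL author.

SQL:
SELECT a.title, b.name AS author
FROM books a
LEFT JOIN authors b ON a.author_id = b.id

Result:
title           | author
----------------+-------
The Glass Key   | Lopez 
Empty Rooms     | Lopez 
Quiet Streets   | Carter
Hollow Hills    | Lopez 
The Old House   | NULL  
Northern Lights | Lopez 


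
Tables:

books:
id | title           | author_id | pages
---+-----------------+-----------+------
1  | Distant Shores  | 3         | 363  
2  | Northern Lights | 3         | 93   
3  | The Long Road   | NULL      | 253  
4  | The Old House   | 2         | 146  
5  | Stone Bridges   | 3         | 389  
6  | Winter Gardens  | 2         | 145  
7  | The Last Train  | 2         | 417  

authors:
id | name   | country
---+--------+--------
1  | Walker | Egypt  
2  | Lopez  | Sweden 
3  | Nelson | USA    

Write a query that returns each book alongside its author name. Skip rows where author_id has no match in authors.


INNER JOIN keeps only books rows whose author_id matches an id in authors. Walk through each book:
  - book 1 (Distant Shores): author_id=3 -> matches Nelson
  - book 2 (Northern Lights): author_id=3 -> matches Nelson
  - book 3 (The Long Road): author_id=NULL, no match -> dropped
  - book 4 (The Old House): author_id=2 -> matches Lopez
  - book 5 (Stone Bridges): author_id=3 -> matches Nelson
  - book 6 (Winter Gardens): author_id=2 -> matches Lopez
  - book 7 (The Last Train): author_id=2 -> matches Lopez
So 1 of 7 rows is dropped.

SQL:
SELECT a.title, b.name AS author
FROM books a
INNER JOIN authors b ON a.author_id = b.id

Result:
title           | author
----------------+-------
Distant Shores  | Nelson
Northern Lights | Nelson
The Old House   | Lopez 
Stone Bridges   | Nelson
Winter Gardens  | Lopez 
The Last Train  | Lopez 


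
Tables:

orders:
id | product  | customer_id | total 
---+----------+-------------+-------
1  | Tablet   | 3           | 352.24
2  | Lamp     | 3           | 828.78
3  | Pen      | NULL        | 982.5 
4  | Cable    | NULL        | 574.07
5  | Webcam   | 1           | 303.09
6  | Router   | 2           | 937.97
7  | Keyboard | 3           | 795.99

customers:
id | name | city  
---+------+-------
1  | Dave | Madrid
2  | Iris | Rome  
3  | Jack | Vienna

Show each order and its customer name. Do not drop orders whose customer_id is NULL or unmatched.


LEFT JOIN keeps every row from orders (the left table); where customer_id has no match in customers, the customer columns become NULL. Walk through each order:
  - order 1 (Tablet): customer_id=3 -> matches Jack
  - order 2 (Lamp): customer_id=3 -> matches Jack
  - order 3 (Pen): customer_id=NULL, no match -> kept with NULL
  - order 4 (Cable): customer_id=NULL, no match -> kept with NULL
  - order 5 (Webcam): customer_id=1 -> matches Dave
  - order 6 (Router): customer_id=2 -> matches Iris
  - order 7 (Keyboard): customer_id=3 -> matches Jack
All 7 rows appear; 2 have NULL customer.

SQL:
SELECT a.product, b.name AS customer
FROM orders a
LEFT JOIN customers b ON a.customer_id = b.id

Result:
product  | customer
---------+---------
Tablet   | Jack    
Lamp     | Jack    
Pen      | NULL    
Cable    | NULL    
Webcam   | Dave    
Router   | Iris    
Keyboard | Jack    


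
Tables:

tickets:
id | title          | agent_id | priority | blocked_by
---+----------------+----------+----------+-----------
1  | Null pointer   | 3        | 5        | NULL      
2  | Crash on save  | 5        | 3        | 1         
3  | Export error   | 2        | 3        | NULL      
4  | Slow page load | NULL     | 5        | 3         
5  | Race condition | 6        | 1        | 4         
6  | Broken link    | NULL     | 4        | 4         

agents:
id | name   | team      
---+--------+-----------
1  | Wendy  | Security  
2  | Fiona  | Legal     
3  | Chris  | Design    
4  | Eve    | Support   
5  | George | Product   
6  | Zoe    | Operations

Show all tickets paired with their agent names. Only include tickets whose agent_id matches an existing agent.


INNER JOIN keeps only tickets rows whose agent_id matches an id in agents. Walk through each ticket:
  - ticket 1 (Null pointer): agent_id=3 -> matches Chris
  - ticket 2 (Crash on save): agent_id=5 -> matches George
  - ticket 3 (Export error): agent_id=2 -> matches Fiona
  - ticket 4 (Slow page load): agent_id=NULL, no match -> dropped
  - ticket 5 (Race condition): agent_id=6 -> matches Zoe
  - ticket 6 (Broken link): agent_id=NULL, no match -> dropped
So 2 of 6 rows are dropped.

SQL:
SELECT a.title, b.name AS agent
FROM tickets a
INNER JOIN agents b ON a.agent_id = b.id

Result:
title          | agent 
---------------+-------
Null pointer   | Chris 
Crash on save  | George
Export error   | Fiona 
Race condition | Zoe   


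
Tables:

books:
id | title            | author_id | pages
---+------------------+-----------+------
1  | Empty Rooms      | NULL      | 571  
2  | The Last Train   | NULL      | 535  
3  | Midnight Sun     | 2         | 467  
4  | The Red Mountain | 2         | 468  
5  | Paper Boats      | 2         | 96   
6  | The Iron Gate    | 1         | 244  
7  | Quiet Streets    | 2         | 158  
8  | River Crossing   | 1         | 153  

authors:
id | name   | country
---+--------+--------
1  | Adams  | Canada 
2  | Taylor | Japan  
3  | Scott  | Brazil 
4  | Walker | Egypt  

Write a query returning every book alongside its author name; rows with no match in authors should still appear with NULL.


LEFT JOIN keeps every row from books (the left table); where author_id has no match in authors, the author columns become NULL. Walk through each book:
  - book 1 (Empty Rooms): author_id=NULL, no match -> kept with NULL
  - book 2 (The Last Train): author_id=NULL, no match -> kept with NULL
  - book 3 (Midnight Sun): author_id=2 -> matches Taylor
  - book 4 (The Red Mountain): author_id=2 -> matches Taylor
  - book 5 (Paper Boats): author_id=2 -> matches Taylor
  - book 6 (The Iron Gate): author_id=1 -> matches Adams
  - book 7 (Quiet Streets): author_id=2 -> matches Taylor
  - book 8 (River Crossing): author_id=1 -> matches Adams
All 8 rows appear; 2 have NULL author.

SQL:
SELECT a.title, b.name AS author
FROM books a
LEFT JOIN authors b ON a.author_id = b.id

Result:
title            | author
-----------------+-------
Empty Rooms      | NULL  
The Last Train   | NULL  
Midnight Sun     | Taylor
The Red Mountain | Taylor
Paper Boats      | Taylor
The Iron Gate    | Adams 
Quiet Streets    | Taylor
River Crossing   | Adams 


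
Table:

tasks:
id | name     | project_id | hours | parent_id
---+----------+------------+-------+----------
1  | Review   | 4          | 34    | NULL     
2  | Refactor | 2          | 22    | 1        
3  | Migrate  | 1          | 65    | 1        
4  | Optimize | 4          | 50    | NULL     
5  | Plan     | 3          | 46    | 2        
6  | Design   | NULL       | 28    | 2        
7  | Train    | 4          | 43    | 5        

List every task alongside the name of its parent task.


This is a self-join: tasks is joined to a second copy of itself, matching each row's parent_id to another row's id. Use LEFT JOIN so rows with parent_id=NULL are kept.
  - task 1 (Review): parent_id=NULL -> NULL
  - task 2 (Refactor): parent_id=1 -> Review
  - task 3 (Migrate): parent_id=1 -> Review
  - task 4 (Optimize): parent_id=NULL -> NULL
  - task 5 (Plan): parent_id=2 -> Refactor
  - task 6 (Design): parent_id=2 -> Refactor
  - task 7 (Train): parent_id=5 -> Plan

SQL:
SELECT a.name AS item, b.name AS parent
FROM tasks a
LEFT JOIN tasks b ON a.parent_id = b.id

Result:
item     | parent  
---------+---------
Review   | NULL    
Refactor | Review  
Migrate  | Review  
Optimize | NULL    
Plan     | Refactor
Design   | Refactor
Train    | Plan    


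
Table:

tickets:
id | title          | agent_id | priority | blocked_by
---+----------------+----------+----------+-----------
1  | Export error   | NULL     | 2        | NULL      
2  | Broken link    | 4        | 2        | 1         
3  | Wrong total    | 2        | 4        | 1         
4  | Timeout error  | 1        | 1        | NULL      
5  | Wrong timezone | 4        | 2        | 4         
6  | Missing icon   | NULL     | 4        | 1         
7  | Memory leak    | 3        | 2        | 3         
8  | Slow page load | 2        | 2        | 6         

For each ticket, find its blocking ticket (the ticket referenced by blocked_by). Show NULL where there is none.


This is a self-join: tickets is joined to a second copy of itself, matching each row's blocked_by to another row's id. Use LEFT JOIN so rows with blocked_by=NULL are kept.
  - ticket 1 (Export error): blocked_by=NULL -> NULL
  - ticket 2 (Broken link): blocked_by=1 -> Export error
  - ticket 3 (Wrong total): blocked_by=1 -> Export error
  - ticket 4 (Timeout error): blocked_by=NULL -> NULL
  - ticket 5 (Wrong timezone): blocked_by=4 -> Timeout error
  - ticket 6 (Missing icon): blocked_by=1 -> Export error
  - ticket 7 (Memory leak): blocked_by=3 -> Wrong total
  - ticket 8 (Slow page load): blocked_by=6 -> Missing icon

SQL:
SELECT a.title AS item, b.title AS blocked_by
FROM tickets a
LEFT JOIN tickets b ON a.blocked_by = b.id

Result:
item           | blocked_by   
---------------+--------------
Export error   | NULL         
Broken link    | Export error 
Wrong total    | Export error 
Timeout error  | NULL         
Wrong timezone | Timeout error
Missing icon   | Export error 
Memory leak    | Wrong total  
Slow page load | Missing icon 
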